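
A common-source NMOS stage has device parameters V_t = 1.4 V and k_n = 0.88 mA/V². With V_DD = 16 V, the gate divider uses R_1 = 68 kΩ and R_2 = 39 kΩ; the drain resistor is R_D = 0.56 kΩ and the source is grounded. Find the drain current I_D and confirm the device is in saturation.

V_G = V_DD·R_2/(R_1+R_2) = 16×39/107 = 5.83 V. With the source grounded, V_GS = V_G = 5.83 V.
Assume saturation: I_D = (k_n/2)(V_GS − V_t)² = (0.88/2)×(5.83 − 1.4)² = 0.44×4.43² = 8.64 mA.
V_DS = V_DD − I_D·R_D = 16 − 8.64×0.56 = 11.2 V.
Saturation requires V_DS ≥ V_GS − V_t = 4.43 V; 11.2 ≥ 4.43 ✓.

I_D ≈ 8.6 mA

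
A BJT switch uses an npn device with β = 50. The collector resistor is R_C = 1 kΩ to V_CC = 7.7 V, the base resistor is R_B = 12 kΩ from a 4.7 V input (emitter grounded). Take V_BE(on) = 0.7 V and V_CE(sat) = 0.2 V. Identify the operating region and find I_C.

saturation; I_C ≈ 7.5 mA

Assume active: I_B = (4.7 − 0.7)/12 = 0.333 mA, giving I_C = β·I_B = 16.7 mA.
But then V_CE = 7.7 − 16.7×1 = -8.97 V < V_CE(sat) = 0.2 V — impossible in the active region.
So the transistor is saturated. With V_CE = 0.2 V, I_C = (V_CC − 0.2)/R_C = 7.5/1 = 7.5 mA.
Check: β·I_B = 16.7 mA > I_C = 7.5 mA, confirming saturation.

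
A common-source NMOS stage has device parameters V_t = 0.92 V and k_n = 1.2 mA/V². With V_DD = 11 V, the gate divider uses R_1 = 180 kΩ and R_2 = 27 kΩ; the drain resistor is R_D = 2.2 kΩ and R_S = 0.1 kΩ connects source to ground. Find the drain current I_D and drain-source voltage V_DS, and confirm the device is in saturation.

I_D ≈ 0.15 mA, V_DS ≈ 11 V

V_G = V_DD·R_2/(R_1+R_2) = 11×27/207 = 1.43 V.
Assume saturation: I_D = (k_n/2)(V_GS − V_t)² with V_GS = V_G − I_D·R_S = 1.43 − 0.1·I_D.
Substituting gives 0.006·I_D² − 1.06·I_D + 0.159 = 0, with roots I_D = 0.15 or 177 mA.
The root I_D = 177 mA gives V_GS = -16.2 V ≤ V_t, so take I_D = 0.15 mA.
Then V_GS = 1.42 V and V_DS = V_DD − I_D(R_D+R_S) = 11 − 0.15×2.3 = 10.7 V.
Saturation requires V_DS ≥ V_GS − V_t = 0.5 V; 10.7 ≥ 0.5 ✓.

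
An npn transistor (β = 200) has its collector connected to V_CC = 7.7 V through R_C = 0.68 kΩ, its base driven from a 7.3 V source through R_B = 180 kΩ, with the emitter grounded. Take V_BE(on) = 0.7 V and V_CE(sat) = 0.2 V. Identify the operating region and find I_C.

active; I_C ≈ 7.3 mA

Assume active. Base-emitter loop: I_B = (V_BB − V_BE)/R_B = (7.3 − 0.7)/180 = 0.0367 mA.
I_C = β·I_B = 200×0.0367 = 7.33 mA.
V_CE = V_CC − I_C·R_C = 7.7 − 7.33×0.68 = 2.71 V > V_CE(sat), so the active-region assumption holds.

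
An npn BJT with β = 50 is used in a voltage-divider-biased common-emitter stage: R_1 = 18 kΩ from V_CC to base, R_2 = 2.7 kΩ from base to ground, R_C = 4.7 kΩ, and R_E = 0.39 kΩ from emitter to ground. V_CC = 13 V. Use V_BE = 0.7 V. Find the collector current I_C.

Thevenize the base divider: V_Th = V_CC·R_2/(R_1+R_2) = 13×2.7/20.7 = 1.7 V, R_Th = R_1‖R_2 = 2.35 kΩ.
Base-emitter loop: V_Th = I_B·R_Th + V_BE + (β+1)I_B·R_E, so I_B = (1.7 − 0.7) / (2.35 + 51×0.39) = 0.0448 mA.
I_C = β·I_B = 50×0.0448 = 2.24 mA, and I_E = (β+1)I_B = 2.28 mA.
V_CE = V_CC − I_C·R_C − I_E·R_E = 13 − 2.24×4.7 − 2.28×0.39 = 1.59 V.
V_CE = 1.59 V > 0.2 V confirms active-region operation.

I_C ≈ 2.2 mA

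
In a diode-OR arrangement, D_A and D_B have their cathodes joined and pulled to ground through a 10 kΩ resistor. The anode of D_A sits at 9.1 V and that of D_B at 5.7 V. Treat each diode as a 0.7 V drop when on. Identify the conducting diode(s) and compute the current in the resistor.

Only D_A conducts; I_R ≈ 0.84 mA

Assume both conduct. Then node N would need to be at both 9.1−0.7 = 8.4 V and 5.7−0.7 = 5 V, which is impossible.
Assume only D_A conducts: V_N = 9.1 − 0.7 = 8.4 V, so I_R = 8.4/10 = 0.84 mA.
Check D_B: its anode-to-cathode voltage is 5.7 − 8.4 = -2.7 V < 0.7 V, so it is off. The assumption is consistent.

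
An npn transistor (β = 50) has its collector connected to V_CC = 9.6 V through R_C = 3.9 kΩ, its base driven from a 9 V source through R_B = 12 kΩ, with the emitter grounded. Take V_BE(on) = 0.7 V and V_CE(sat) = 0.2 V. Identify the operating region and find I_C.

Assume active: I_B = (9 − 0.7)/12 = 0.692 mA, giving I_C = β·I_B = 34.6 mA.
But then V_CE = 9.6 − 34.6×3.9 = -125 V < V_CE(sat) = 0.2 V — impossible in the active region.
So the transistor is saturated. With V_CE = 0.2 V, I_C = (V_CC − 0.2)/R_C = 9.4/3.9 = 2.41 mA.
Check: β·I_B = 34.6 mA > I_C = 2.41 mA, confirming saturation.

saturation; I_C ≈ 2.4 mA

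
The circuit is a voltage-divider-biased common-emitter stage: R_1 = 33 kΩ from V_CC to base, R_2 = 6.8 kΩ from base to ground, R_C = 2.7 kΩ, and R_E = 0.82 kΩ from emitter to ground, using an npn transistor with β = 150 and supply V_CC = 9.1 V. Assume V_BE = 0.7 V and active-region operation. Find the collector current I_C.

I_C ≈ 0.99 mA

Thevenize the base divider: V_Th = V_CC·R_2/(R_1+R_2) = 9.1×6.8/39.8 = 1.55 V, R_Th = R_1‖R_2 = 5.64 kΩ.
Base-emitter loop: V_Th = I_B·R_Th + V_BE + (β+1)I_B·R_E, so I_B = (1.55 − 0.7) / (5.64 + 151×0.82) = 0.0066 mA.
I_C = β·I_B = 150×0.0066 = 0.99 mA, and I_E = (β+1)I_B = 0.997 mA.
V_CE = V_CC − I_C·R_C − I_E·R_E = 9.1 − 0.99×2.7 − 0.997×0.82 = 5.61 V.
V_CE = 5.61 V > 0.2 V confirms active-region operation.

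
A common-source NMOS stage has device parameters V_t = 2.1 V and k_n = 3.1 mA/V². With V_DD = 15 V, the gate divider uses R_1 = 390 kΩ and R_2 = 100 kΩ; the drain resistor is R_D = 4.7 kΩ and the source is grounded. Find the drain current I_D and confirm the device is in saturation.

V_G = V_DD·R_2/(R_1+R_2) = 15×100/490 = 3.06 V. With the source grounded, V_GS = V_G = 3.06 V.
Assume saturation: I_D = (k_n/2)(V_GS − V_t)² = (3.1/2)×(3.06 − 2.1)² = 1.55×0.961² = 1.43 mA.
V_DS = V_DD − I_D·R_D = 15 − 1.43×4.7 = 8.27 V.
Saturation requires V_DS ≥ V_GS − V_t = 0.961 V; 8.27 ≥ 0.961 ✓.

I_D ≈ 1.4 mA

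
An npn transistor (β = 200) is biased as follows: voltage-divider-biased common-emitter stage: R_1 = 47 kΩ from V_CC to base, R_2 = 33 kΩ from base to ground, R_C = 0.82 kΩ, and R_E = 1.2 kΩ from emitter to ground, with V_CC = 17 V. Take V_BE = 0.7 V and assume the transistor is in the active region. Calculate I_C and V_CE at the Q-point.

Thevenize the base divider: V_Th = V_CC·R_2/(R_1+R_2) = 17×33/80 = 7.01 V, R_Th = R_1‖R_2 = 19.4 kΩ.
Base-emitter loop: V_Th = I_B·R_Th + V_BE + (β+1)I_B·R_E, so I_B = (7.01 − 0.7) / (19.4 + 201×1.2) = 0.0242 mA.
I_C = β·I_B = 200×0.0242 = 4.84 mA, and I_E = (β+1)I_B = 4.87 mA.
V_CE = V_CC − I_C·R_C − I_E·R_E = 17 − 4.84×0.82 − 4.87×1.2 = 7.18 V.
V_CE = 7.18 V > 0.2 V confirms active-region operation.

I_C ≈ 4.8 mA, V_CE ≈ 7.2 V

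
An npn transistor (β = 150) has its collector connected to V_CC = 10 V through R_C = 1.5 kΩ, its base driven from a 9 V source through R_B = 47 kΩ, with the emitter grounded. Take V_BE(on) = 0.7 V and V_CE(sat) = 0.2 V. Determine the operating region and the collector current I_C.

Assume active: I_B = (9 − 0.7)/47 = 0.177 mA, giving I_C = β·I_B = 26.5 mA.
But then V_CE = 10 − 26.5×1.5 = -29.7 V < V_CE(sat) = 0.2 V — impossible in the active region.
So the transistor is saturated. With V_CE = 0.2 V, I_C = (V_CC − 0.2)/R_C = 9.8/1.5 = 6.53 mA.
Check: β·I_B = 26.5 mA > I_C = 6.53 mA, confirming saturation.

saturation; I_C ≈ 6.5 mA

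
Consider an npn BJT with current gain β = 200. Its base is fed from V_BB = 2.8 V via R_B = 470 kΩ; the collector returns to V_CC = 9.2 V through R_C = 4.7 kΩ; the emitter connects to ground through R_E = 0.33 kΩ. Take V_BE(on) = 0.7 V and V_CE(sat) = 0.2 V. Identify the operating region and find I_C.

Assume active. Base-emitter loop: I_B = (V_BB − V_BE)/(R_B + (β+1)R_E) = (2.8 − 0.7)/(470 + 201×0.33) = 0.00392 mA.
I_C = β·I_B = 200×0.00392 = 0.783 mA.
V_CE = V_CC − I_C·R_C − I_E·R_E = 9.2 − 0.783×4.7 − 0.787×0.33 = 5.26 V > V_CE(sat), so the active-region assumption holds.

active; I_C ≈ 0.78 mA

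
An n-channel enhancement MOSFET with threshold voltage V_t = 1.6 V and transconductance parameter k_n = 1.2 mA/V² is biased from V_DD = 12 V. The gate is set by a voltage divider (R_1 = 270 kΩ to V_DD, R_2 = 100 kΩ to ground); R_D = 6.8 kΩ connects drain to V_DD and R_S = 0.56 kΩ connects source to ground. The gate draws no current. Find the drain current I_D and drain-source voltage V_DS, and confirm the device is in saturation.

I_D ≈ 0.83 mA, V_DS ≈ 5.9 V

V_G = V_DD·R_2/(R_1+R_2) = 12×100/370 = 3.24 V.
Assume saturation: I_D = (k_n/2)(V_GS − V_t)² with V_GS = V_G − I_D·R_S = 3.24 − 0.56·I_D.
Substituting gives 0.188·I_D² − 2.1·I_D + 1.62 = 0, with roots I_D = 0.832 or 10.4 mA.
The root I_D = 10.4 mA gives V_GS = -2.55 V ≤ V_t, so take I_D = 0.832 mA.
Then V_GS = 2.78 V and V_DS = V_DD − I_D(R_D+R_S) = 12 − 0.832×7.36 = 5.88 V.
Saturation requires V_DS ≥ V_GS − V_t = 1.18 V; 5.88 ≥ 1.18 ✓.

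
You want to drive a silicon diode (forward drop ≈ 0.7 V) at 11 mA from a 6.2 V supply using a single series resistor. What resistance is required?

The resistor drops V_S − V_D = 6.2 − 0.7 = 5.5 V at 11 mA.
R = 5.5 V / 11 mA = 0.5 kΩ.

R ≈ 0.5 kΩ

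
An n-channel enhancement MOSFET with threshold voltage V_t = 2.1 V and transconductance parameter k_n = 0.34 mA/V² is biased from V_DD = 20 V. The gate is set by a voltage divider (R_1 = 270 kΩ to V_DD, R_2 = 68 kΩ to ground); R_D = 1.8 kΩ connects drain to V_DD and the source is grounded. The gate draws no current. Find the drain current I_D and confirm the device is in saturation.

V_G = V_DD·R_2/(R_1+R_2) = 20×68/338 = 4.02 V. With the source grounded, V_GS = V_G = 4.02 V.
Assume saturation: I_D = (k_n/2)(V_GS − V_t)² = (0.34/2)×(4.02 − 2.1)² = 0.17×1.92² = 0.629 mA.
V_DS = V_DD − I_D·R_D = 20 − 0.629×1.8 = 18.9 V.
Saturation requires V_DS ≥ V_GS − V_t = 1.92 V; 18.9 ≥ 1.92 ✓.

I_D ≈ 0.63 mA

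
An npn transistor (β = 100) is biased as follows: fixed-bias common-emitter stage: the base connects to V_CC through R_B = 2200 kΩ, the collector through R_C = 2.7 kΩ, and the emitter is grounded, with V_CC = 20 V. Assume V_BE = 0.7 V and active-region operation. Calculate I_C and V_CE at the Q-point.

I_C ≈ 0.88 mA, V_CE ≈ 18 V

Base loop: V_CC = I_B·R_B + V_BE, so I_B = (20 − 0.7)/2200 kΩ = 0.00877 mA.
In the active region I_C = β·I_B = 100 × 0.00877 = 0.877 mA.
Collector loop: V_CE = V_CC − I_C·R_C = 20 − 0.877×2.7 = 17.6 V.
Since V_CE = 17.6 V > V_CE(sat) ≈ 0.2 V, the transistor is in the active region as assumed.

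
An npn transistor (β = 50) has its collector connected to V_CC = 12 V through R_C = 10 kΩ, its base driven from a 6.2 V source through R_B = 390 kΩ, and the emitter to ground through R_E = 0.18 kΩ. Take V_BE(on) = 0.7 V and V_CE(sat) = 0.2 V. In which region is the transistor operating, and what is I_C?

Assume active. Base-emitter loop: I_B = (V_BB − V_BE)/(R_B + (β+1)R_E) = (6.2 − 0.7)/(390 + 51×0.18) = 0.0138 mA.
I_C = β·I_B = 50×0.0138 = 0.689 mA.
V_CE = V_CC − I_C·R_C − I_E·R_E = 12 − 0.689×10 − 0.703×0.18 = 4.98 V > V_CE(sat), so the active-region assumption holds.

active; I_C ≈ 0.69 mA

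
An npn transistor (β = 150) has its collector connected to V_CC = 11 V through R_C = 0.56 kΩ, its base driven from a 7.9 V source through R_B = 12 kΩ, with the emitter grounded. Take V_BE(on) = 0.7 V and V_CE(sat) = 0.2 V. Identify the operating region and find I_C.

saturation; I_C ≈ 19 mA

Assume active: I_B = (7.9 − 0.7)/12 = 0.6 mA, giving I_C = β·I_B = 90 mA.
But then V_CE = 11 − 90×0.56 = -39.4 V < V_CE(sat) = 0.2 V — impossible in the active region.
So the transistor is saturated. With V_CE = 0.2 V, I_C = (V_CC − 0.2)/R_C = 10.8/0.56 = 19.3 mA.
Check: β·I_B = 90 mA > I_C = 19.3 mA, confirming saturation.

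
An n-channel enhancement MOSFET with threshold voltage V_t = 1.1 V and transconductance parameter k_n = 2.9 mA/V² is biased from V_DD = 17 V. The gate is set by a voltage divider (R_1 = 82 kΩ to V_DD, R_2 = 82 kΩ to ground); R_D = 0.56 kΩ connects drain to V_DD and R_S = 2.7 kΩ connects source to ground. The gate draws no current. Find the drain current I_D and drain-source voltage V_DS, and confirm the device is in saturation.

I_D ≈ 2.3 mA, V_DS ≈ 9.6 V

V_G = V_DD·R_2/(R_1+R_2) = 17×82/164 = 8.5 V.
Assume saturation: I_D = (k_n/2)(V_GS − V_t)² with V_GS = V_G − I_D·R_S = 8.5 − 2.7·I_D.
Substituting gives 10.6·I_D² − 58.9·I_D + 79.4 = 0, with roots I_D = 2.28 or 3.3 mA.
The root I_D = 3.3 mA gives V_GS = -0.408 V ≤ V_t, so take I_D = 2.28 mA.
Then V_GS = 2.35 V and V_DS = V_DD − I_D(R_D+R_S) = 17 − 2.28×3.26 = 9.58 V.
Saturation requires V_DS ≥ V_GS − V_t = 1.25 V; 9.58 ≥ 1.25 ✓.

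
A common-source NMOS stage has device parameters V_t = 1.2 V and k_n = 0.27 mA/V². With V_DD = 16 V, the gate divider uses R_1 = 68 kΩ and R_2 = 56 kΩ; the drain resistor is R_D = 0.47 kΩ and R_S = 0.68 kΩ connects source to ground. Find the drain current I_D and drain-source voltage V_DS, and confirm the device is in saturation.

I_D ≈ 2.5 mA, V_DS ≈ 13 V

V_G = V_DD·R_2/(R_1+R_2) = 16×56/124 = 7.23 V.
Assume saturation: I_D = (k_n/2)(V_GS − V_t)² with V_GS = V_G − I_D·R_S = 7.23 − 0.68·I_D.
Substituting gives 0.0624·I_D² − 2.11·I_D + 4.9 = 0, with roots I_D = 2.51 or 31.2 mA.
The root I_D = 31.2 mA gives V_GS = -14 V ≤ V_t, so take I_D = 2.51 mA.
Then V_GS = 5.52 V and V_DS = V_DD − I_D(R_D+R_S) = 16 − 2.51×1.15 = 13.1 V.
Saturation requires V_DS ≥ V_GS − V_t = 4.32 V; 13.1 ≥ 4.32 ✓.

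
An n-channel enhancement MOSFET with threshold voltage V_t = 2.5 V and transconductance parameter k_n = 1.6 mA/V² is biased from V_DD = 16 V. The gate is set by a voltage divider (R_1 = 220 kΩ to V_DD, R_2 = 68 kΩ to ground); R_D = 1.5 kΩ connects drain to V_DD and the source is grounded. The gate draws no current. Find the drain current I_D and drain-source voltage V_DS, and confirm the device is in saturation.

I_D ≈ 1.3 mA, V_DS ≈ 14 V

V_G = V_DD·R_2/(R_1+R_2) = 16×68/288 = 3.78 V. With the source grounded, V_GS = V_G = 3.78 V.
Assume saturation: I_D = (k_n/2)(V_GS − V_t)² = (1.6/2)×(3.78 − 2.5)² = 0.8×1.28² = 1.31 mA.
V_DS = V_DD − I_D·R_D = 16 − 1.31×1.5 = 14 V.
Saturation requires V_DS ≥ V_GS − V_t = 1.28 V; 14 ≥ 1.28 ✓.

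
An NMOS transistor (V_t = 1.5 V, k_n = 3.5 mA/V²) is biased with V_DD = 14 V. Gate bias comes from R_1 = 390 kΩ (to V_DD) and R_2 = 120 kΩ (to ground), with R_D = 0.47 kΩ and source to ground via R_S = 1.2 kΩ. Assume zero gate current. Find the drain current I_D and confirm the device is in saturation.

V_G = V_DD·R_2/(R_1+R_2) = 14×120/510 = 3.29 V.
Assume saturation: I_D = (k_n/2)(V_GS − V_t)² with V_GS = V_G − I_D·R_S = 3.29 − 1.2·I_D.
Substituting gives 2.52·I_D² − 8.54·I_D + 5.63 = 0, with roots I_D = 0.898 or 2.49 mA.
The root I_D = 2.49 mA gives V_GS = 0.307 V ≤ V_t, so take I_D = 0.898 mA.
Then V_GS = 2.22 V and V_DS = V_DD − I_D(R_D+R_S) = 14 − 0.898×1.67 = 12.5 V.
Saturation requires V_DS ≥ V_GS − V_t = 0.716 V; 12.5 ≥ 0.716 ✓.

I_D ≈ 0.9 mA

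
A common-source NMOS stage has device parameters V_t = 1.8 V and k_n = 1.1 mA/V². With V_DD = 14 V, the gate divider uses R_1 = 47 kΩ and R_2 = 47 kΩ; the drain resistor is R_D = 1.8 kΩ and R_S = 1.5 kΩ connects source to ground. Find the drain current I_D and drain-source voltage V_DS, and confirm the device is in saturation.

V_G = V_DD·R_2/(R_1+R_2) = 14×47/94 = 7 V.
Assume saturation: I_D = (k_n/2)(V_GS − V_t)² with V_GS = V_G − I_D·R_S = 7 − 1.5·I_D.
Substituting gives 1.24·I_D² − 9.58·I_D + 14.9 = 0, with roots I_D = 2.15 or 5.59 mA.
The root I_D = 5.59 mA gives V_GS = -1.39 V ≤ V_t, so take I_D = 2.15 mA.
Then V_GS = 3.78 V and V_DS = V_DD − I_D(R_D+R_S) = 14 − 2.15×3.3 = 6.91 V.
Saturation requires V_DS ≥ V_GS − V_t = 1.98 V; 6.91 ≥ 1.98 ✓.

I_D ≈ 2.1 mA, V_DS ≈ 6.9 V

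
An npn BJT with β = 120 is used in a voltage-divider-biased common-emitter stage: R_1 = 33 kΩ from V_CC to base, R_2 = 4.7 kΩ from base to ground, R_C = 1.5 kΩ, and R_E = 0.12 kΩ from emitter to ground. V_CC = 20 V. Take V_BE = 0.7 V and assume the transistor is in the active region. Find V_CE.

V_CE ≈ 1.3 V

Thevenize the base divider: V_Th = V_CC·R_2/(R_1+R_2) = 20×4.7/37.7 = 2.49 V, R_Th = R_1‖R_2 = 4.11 kΩ.
Base-emitter loop: V_Th = I_B·R_Th + V_BE + (β+1)I_B·R_E, so I_B = (2.49 − 0.7) / (4.11 + 121×0.12) = 0.0962 mA.
I_C = β·I_B = 120×0.0962 = 11.5 mA, and I_E = (β+1)I_B = 11.6 mA.
V_CE = V_CC − I_C·R_C − I_E·R_E = 20 − 11.5×1.5 − 11.6×0.12 = 1.28 V.
V_CE = 1.28 V > 0.2 V confirms active-region operation.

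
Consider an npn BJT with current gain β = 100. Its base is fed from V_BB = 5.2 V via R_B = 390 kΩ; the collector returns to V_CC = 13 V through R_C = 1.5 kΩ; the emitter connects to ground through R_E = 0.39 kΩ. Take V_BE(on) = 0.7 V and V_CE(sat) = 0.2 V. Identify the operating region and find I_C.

active; I_C ≈ 1 mA

Assume active. Base-emitter loop: I_B = (V_BB − V_BE)/(R_B + (β+1)R_E) = (5.2 − 0.7)/(390 + 101×0.39) = 0.0105 mA.
I_C = β·I_B = 100×0.0105 = 1.05 mA.
V_CE = V_CC − I_C·R_C − I_E·R_E = 13 − 1.05×1.5 − 1.06×0.39 = 11 V > V_CE(sat), so the active-region assumption holds.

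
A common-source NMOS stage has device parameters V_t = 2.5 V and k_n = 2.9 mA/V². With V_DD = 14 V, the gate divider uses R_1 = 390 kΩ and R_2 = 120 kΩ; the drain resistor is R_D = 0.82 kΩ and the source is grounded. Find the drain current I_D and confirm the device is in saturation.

I_D ≈ 0.91 mA

V_G = V_DD·R_2/(R_1+R_2) = 14×120/510 = 3.29 V. With the source grounded, V_GS = V_G = 3.29 V.
Assume saturation: I_D = (k_n/2)(V_GS − V_t)² = (2.9/2)×(3.29 − 2.5)² = 1.45×0.794² = 0.914 mA.
V_DS = V_DD − I_D·R_D = 14 − 0.914×0.82 = 13.3 V.
Saturation requires V_DS ≥ V_GS − V_t = 0.794 V; 13.3 ≥ 0.794 ✓.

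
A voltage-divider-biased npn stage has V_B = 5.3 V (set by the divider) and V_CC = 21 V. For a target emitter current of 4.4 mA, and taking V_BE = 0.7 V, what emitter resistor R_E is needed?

V_E = V_B − V_BE = 5.3 − 0.7 = 4.6 V.
R_E = V_E / I_E = 4.6 / 4.4 = 1.05 kΩ.

R_E ≈ 1 kΩ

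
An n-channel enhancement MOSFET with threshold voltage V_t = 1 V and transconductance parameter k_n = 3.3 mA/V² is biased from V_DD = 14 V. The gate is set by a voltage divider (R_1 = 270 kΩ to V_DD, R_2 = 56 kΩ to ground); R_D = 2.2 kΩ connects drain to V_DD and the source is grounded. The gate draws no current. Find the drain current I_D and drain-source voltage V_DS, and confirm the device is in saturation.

V_G = V_DD·R_2/(R_1+R_2) = 14×56/326 = 2.4 V. With the source grounded, V_GS = V_G = 2.4 V.
Assume saturation: I_D = (k_n/2)(V_GS − V_t)² = (3.3/2)×(2.4 − 1)² = 1.65×1.4² = 3.26 mA.
V_DS = V_DD − I_D·R_D = 14 − 3.26×2.2 = 6.84 V.
Saturation requires V_DS ≥ V_GS − V_t = 1.4 V; 6.84 ≥ 1.4 ✓.

I_D ≈ 3.3 mA, V_DS ≈ 6.8 V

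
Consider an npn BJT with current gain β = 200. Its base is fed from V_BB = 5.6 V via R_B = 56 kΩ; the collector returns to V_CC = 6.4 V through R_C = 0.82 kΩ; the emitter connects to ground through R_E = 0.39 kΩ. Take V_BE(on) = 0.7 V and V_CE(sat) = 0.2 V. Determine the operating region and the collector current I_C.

saturation; I_C ≈ 5.1 mA

Assume active: I_B = (5.6 − 0.7)/(56 + 201×0.39) = 0.0365 mA, I_C = β·I_B = 7.29 mA.
Then V_CE = 6.4 − 7.29×0.82 − 7.33×0.39 = -2.44 V < 0.2 V — the active assumption fails.
Re-solve with V_CE = 0.2 V. KCL at the emitter: V_E/R_E = (V_BB−0.7−V_E)/R_B + (V_CC−0.2−V_E)/R_C, giving V_E = 2.01 V.
I_C = (V_CC − 0.2 − V_E)/R_C = (6.2 − 2.01)/0.82 = 5.11 mA.
Check: I_B = (4.9 − 2.01)/56 = 0.0516 mA, and β·I_B = 10.3 mA > I_C, confirming saturation.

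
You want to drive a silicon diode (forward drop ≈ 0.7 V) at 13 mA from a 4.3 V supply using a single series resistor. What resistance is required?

The resistor drops V_S − V_D = 4.3 − 0.7 = 3.6 V at 13 mA.
R = 3.6 V / 13 mA = 0.277 kΩ.

R ≈ 0.28 kΩ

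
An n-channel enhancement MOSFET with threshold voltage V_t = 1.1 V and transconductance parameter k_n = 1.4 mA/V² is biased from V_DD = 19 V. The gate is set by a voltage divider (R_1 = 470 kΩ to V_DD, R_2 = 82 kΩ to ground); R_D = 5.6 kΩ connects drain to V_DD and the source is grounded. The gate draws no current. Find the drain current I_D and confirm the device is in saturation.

V_G = V_DD·R_2/(R_1+R_2) = 19×82/552 = 2.82 V. With the source grounded, V_GS = V_G = 2.82 V.
Assume saturation: I_D = (k_n/2)(V_GS − V_t)² = (1.4/2)×(2.82 − 1.1)² = 0.7×1.72² = 2.08 mA.
V_DS = V_DD − I_D·R_D = 19 − 2.08×5.6 = 7.37 V.
Saturation requires V_DS ≥ V_GS − V_t = 1.72 V; 7.37 ≥ 1.72 ✓.

I_D ≈ 2.1 mA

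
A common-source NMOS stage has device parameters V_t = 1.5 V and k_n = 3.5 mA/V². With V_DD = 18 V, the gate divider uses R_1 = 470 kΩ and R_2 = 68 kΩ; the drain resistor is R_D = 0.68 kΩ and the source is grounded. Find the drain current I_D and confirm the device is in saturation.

I_D ≈ 1.1 mA

V_G = V_DD·R_2/(R_1+R_2) = 18×68/538 = 2.28 V. With the source grounded, V_GS = V_G = 2.28 V.
Assume saturation: I_D = (k_n/2)(V_GS − V_t)² = (3.5/2)×(2.28 − 1.5)² = 1.75×0.775² = 1.05 mA.
V_DS = V_DD − I_D·R_D = 18 − 1.05×0.68 = 17.3 V.
Saturation requires V_DS ≥ V_GS − V_t = 0.775 V; 17.3 ≥ 0.775 ✓.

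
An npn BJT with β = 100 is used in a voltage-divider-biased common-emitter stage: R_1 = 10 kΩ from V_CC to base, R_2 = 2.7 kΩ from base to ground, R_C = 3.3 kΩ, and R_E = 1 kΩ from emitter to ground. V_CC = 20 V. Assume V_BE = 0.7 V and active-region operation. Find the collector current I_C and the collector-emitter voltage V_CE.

I_C ≈ 3.4 mA, V_CE ≈ 5.2 V

Thevenize the base divider: V_Th = V_CC·R_2/(R_1+R_2) = 20×2.7/12.7 = 4.25 V, R_Th = R_1‖R_2 = 2.13 kΩ.
Base-emitter loop: V_Th = I_B·R_Th + V_BE + (β+1)I_B·R_E, so I_B = (4.25 − 0.7) / (2.13 + 101×1) = 0.0344 mA.
I_C = β·I_B = 100×0.0344 = 3.44 mA, and I_E = (β+1)I_B = 3.48 mA.
V_CE = V_CC − I_C·R_C − I_E·R_E = 20 − 3.44×3.3 − 3.48×1 = 5.16 V.
V_CE = 5.16 V > 0.2 V confirms active-region operation.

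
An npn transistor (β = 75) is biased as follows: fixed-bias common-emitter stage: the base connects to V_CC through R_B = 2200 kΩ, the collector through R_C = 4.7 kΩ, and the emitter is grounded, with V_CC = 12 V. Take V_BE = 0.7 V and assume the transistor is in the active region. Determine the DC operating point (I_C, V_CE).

Base loop: V_CC = I_B·R_B + V_BE, so I_B = (12 − 0.7)/2200 kΩ = 0.00514 mA.
In the active region I_C = β·I_B = 75 × 0.00514 = 0.385 mA.
Collector loop: V_CE = V_CC − I_C·R_C = 12 − 0.385×4.7 = 10.2 V.
Since V_CE = 10.2 V > V_CE(sat) ≈ 0.2 V, the transistor is in the active region as assumed.

I_C ≈ 0.39 mA, V_CE ≈ 10 V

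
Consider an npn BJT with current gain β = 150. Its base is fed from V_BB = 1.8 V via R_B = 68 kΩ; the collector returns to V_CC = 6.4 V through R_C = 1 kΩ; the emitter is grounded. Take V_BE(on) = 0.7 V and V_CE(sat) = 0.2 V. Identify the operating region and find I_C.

active; I_C ≈ 2.4 mA

Assume active. Base-emitter loop: I_B = (V_BB − V_BE)/R_B = (1.8 − 0.7)/68 = 0.0162 mA.
I_C = β·I_B = 150×0.0162 = 2.43 mA.
V_CE = V_CC − I_C·R_C = 6.4 − 2.43×1 = 3.97 V > V_CE(sat), so the active-region assumption holds.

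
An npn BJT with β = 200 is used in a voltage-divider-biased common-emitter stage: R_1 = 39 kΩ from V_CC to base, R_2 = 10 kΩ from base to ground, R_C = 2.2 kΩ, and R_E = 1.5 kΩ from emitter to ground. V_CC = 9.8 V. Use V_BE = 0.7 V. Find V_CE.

V_CE ≈ 6.7 V

Thevenize the base divider: V_Th = V_CC·R_2/(R_1+R_2) = 9.8×10/49 = 2 V, R_Th = R_1‖R_2 = 7.96 kΩ.
Base-emitter loop: V_Th = I_B·R_Th + V_BE + (β+1)I_B·R_E, so I_B = (2 − 0.7) / (7.96 + 201×1.5) = 0.0042 mA.
I_C = β·I_B = 200×0.0042 = 0.84 mA, and I_E = (β+1)I_B = 0.844 mA.
V_CE = V_CC − I_C·R_C − I_E·R_E = 9.8 − 0.84×2.2 − 0.844×1.5 = 6.69 V.
V_CE = 6.69 V > 0.2 V confirms active-region operation.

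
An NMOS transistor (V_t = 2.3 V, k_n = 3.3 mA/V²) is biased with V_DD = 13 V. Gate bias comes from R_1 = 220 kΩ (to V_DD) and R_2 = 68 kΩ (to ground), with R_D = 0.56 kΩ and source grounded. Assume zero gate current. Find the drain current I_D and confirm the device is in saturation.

V_G = V_DD·R_2/(R_1+R_2) = 13×68/288 = 3.07 V. With the source grounded, V_GS = V_G = 3.07 V.
Assume saturation: I_D = (k_n/2)(V_GS − V_t)² = (3.3/2)×(3.07 − 2.3)² = 1.65×0.769² = 0.977 mA.
V_DS = V_DD − I_D·R_D = 13 − 0.977×0.56 = 12.5 V.
Saturation requires V_DS ≥ V_GS − V_t = 0.769 V; 12.5 ≥ 0.769 ✓.

I_D ≈ 0.98 mA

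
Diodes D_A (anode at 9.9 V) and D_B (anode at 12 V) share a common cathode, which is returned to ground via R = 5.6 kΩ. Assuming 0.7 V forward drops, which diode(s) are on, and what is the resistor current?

Assume both conduct. Then node N would need to be at both 9.9−0.7 = 9.2 V and 12−0.7 = 11.3 V, which is impossible.
Assume only D_B conducts: V_N = 12 − 0.7 = 11.3 V, so I_R = 11.3/5.6 = 2.02 mA.
Check D_A: its anode-to-cathode voltage is 9.9 − 11.3 = -1.4 V < 0.7 V, so it is off. The assumption is consistent.

Only D_B conducts; I_R ≈ 2 mA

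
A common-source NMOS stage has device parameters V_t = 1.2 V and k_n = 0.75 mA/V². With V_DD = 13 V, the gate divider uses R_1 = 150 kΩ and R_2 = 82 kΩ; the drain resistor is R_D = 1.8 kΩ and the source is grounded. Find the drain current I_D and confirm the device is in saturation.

I_D ≈ 4.3 mA

V_G = V_DD·R_2/(R_1+R_2) = 13×82/232 = 4.59 V. With the source grounded, V_GS = V_G = 4.59 V.
Assume saturation: I_D = (k_n/2)(V_GS − V_t)² = (0.75/2)×(4.59 − 1.2)² = 0.375×3.39² = 4.32 mA.
V_DS = V_DD − I_D·R_D = 13 − 4.32×1.8 = 5.22 V.
Saturation requires V_DS ≥ V_GS − V_t = 3.39 V; 5.22 ≥ 3.39 ✓.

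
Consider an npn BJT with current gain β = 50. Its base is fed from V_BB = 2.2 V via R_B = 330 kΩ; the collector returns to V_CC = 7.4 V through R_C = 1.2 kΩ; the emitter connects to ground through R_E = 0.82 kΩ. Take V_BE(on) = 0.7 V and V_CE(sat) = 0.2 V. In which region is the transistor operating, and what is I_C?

active; I_C ≈ 0.2 mA

Assume active. Base-emitter loop: I_B = (V_BB − V_BE)/(R_B + (β+1)R_E) = (2.2 − 0.7)/(330 + 51×0.82) = 0.00403 mA.
I_C = β·I_B = 50×0.00403 = 0.202 mA.
V_CE = V_CC − I_C·R_C − I_E·R_E = 7.4 − 0.202×1.2 − 0.206×0.82 = 6.99 V > V_CE(sat), so the active-region assumption holds.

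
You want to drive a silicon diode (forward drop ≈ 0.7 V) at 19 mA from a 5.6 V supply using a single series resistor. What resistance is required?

The resistor drops V_S − V_D = 5.6 − 0.7 = 4.9 V at 19 mA.
R = 4.9 V / 19 mA = 0.258 kΩ.

R ≈ 0.26 kΩ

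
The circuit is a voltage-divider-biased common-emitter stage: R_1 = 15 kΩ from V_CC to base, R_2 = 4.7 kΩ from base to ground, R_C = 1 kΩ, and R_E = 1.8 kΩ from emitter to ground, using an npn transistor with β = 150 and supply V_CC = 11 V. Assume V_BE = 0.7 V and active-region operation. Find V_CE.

Thevenize the base divider: V_Th = V_CC·R_2/(R_1+R_2) = 11×4.7/19.7 = 2.62 V, R_Th = R_1‖R_2 = 3.58 kΩ.
Base-emitter loop: V_Th = I_B·R_Th + V_BE + (β+1)I_B·R_E, so I_B = (2.62 − 0.7) / (3.58 + 151×1.8) = 0.00699 mA.
I_C = β·I_B = 150×0.00699 = 1.05 mA, and I_E = (β+1)I_B = 1.06 mA.
V_CE = V_CC − I_C·R_C − I_E·R_E = 11 − 1.05×1 − 1.06×1.8 = 8.05 V.
V_CE = 8.05 V > 0.2 V confirms active-region operation.

V_CE ≈ 8.1 V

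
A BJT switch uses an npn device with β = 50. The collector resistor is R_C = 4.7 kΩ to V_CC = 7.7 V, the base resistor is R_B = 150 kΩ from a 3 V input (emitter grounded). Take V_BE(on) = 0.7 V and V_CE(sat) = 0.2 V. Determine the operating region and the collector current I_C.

active; I_C ≈ 0.77 mA

Assume active. Base-emitter loop: I_B = (V_BB − V_BE)/R_B = (3 − 0.7)/150 = 0.0153 mA.
I_C = β·I_B = 50×0.0153 = 0.767 mA.
V_CE = V_CC − I_C·R_C = 7.7 − 0.767×4.7 = 4.1 V > V_CE(sat), so the active-region assumption holds.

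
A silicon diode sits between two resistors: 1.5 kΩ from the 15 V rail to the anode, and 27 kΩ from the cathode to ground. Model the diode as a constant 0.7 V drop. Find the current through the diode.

The two resistors are in series with the diode, so KVL gives 15 = I·1.5 + 0.7 + I·27.
I = (15 − 0.7) / (1.5 + 27) kΩ = 14.3 / 28.5 = 0.502 mA.

I ≈ 0.5 mA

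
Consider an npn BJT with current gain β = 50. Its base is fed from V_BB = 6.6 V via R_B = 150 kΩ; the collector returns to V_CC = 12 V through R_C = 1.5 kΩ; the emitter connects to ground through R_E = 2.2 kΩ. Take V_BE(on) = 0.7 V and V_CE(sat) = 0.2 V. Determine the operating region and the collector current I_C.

active; I_C ≈ 1.1 mA

Assume active. Base-emitter loop: I_B = (V_BB − V_BE)/(R_B + (β+1)R_E) = (6.6 − 0.7)/(150 + 51×2.2) = 0.0225 mA.
I_C = β·I_B = 50×0.0225 = 1.13 mA.
V_CE = V_CC − I_C·R_C − I_E·R_E = 12 − 1.13×1.5 − 1.15×2.2 = 7.79 V > V_CE(sat), so the active-region assumption holds.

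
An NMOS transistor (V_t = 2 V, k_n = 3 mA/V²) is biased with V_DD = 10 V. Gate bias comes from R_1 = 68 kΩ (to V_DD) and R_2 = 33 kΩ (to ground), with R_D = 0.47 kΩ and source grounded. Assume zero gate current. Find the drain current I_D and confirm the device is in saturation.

I_D ≈ 2.4 mA

V_G = V_DD·R_2/(R_1+R_2) = 10×33/101 = 3.27 V. With the source grounded, V_GS = V_G = 3.27 V.
Assume saturation: I_D = (k_n/2)(V_GS − V_t)² = (3/2)×(3.27 − 2)² = 1.5×1.27² = 2.41 mA.
V_DS = V_DD − I_D·R_D = 10 − 2.41×0.47 = 8.87 V.
Saturation requires V_DS ≥ V_GS − V_t = 1.27 V; 8.87 ≥ 1.27 ✓.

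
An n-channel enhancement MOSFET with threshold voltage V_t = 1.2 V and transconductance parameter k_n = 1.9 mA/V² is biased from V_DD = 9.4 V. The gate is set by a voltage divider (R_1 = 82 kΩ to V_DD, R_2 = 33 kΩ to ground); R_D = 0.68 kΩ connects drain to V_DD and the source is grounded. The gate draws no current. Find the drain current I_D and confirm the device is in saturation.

V_G = V_DD·R_2/(R_1+R_2) = 9.4×33/115 = 2.7 V. With the source grounded, V_GS = V_G = 2.7 V.
Assume saturation: I_D = (k_n/2)(V_GS − V_t)² = (1.9/2)×(2.7 − 1.2)² = 0.95×1.5² = 2.13 mA.
V_DS = V_DD − I_D·R_D = 9.4 − 2.13×0.68 = 7.95 V.
Saturation requires V_DS ≥ V_GS − V_t = 1.5 V; 7.95 ≥ 1.5 ✓.

I_D ≈ 2.1 mA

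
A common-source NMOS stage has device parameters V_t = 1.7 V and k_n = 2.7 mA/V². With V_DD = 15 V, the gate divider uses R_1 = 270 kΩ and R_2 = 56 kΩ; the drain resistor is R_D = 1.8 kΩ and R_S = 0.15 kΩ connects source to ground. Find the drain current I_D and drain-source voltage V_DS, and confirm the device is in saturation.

I_D ≈ 0.78 mA, V_DS ≈ 13 V

V_G = V_DD·R_2/(R_1+R_2) = 15×56/326 = 2.58 V.
Assume saturation: I_D = (k_n/2)(V_GS − V_t)² with V_GS = V_G − I_D·R_S = 2.58 − 0.15·I_D.
Substituting gives 0.0304·I_D² − 1.36·I_D + 1.04 = 0, with roots I_D = 0.779 or 43.8 mA.
The root I_D = 43.8 mA gives V_GS = -4 V ≤ V_t, so take I_D = 0.779 mA.
Then V_GS = 2.46 V and V_DS = V_DD − I_D(R_D+R_S) = 15 − 0.779×1.95 = 13.5 V.
Saturation requires V_DS ≥ V_GS − V_t = 0.76 V; 13.5 ≥ 0.76 ✓.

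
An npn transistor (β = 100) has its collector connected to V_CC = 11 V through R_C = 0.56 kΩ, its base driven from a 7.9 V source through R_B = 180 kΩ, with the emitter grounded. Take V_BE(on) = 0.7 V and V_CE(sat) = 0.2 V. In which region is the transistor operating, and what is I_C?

Assume active. Base-emitter loop: I_B = (V_BB − V_BE)/R_B = (7.9 − 0.7)/180 = 0.04 mA.
I_C = β·I_B = 100×0.04 = 4 mA.
V_CE = V_CC − I_C·R_C = 11 − 4×0.56 = 8.76 V > V_CE(sat), so the active-region assumption holds.

active; I_C ≈ 4 mA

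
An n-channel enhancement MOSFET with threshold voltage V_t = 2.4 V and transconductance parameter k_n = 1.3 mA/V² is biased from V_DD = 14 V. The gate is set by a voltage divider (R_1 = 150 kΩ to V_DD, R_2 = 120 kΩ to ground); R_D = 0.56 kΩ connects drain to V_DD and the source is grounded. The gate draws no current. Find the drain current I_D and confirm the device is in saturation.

I_D ≈ 9.5 mA

V_G = V_DD·R_2/(R_1+R_2) = 14×120/270 = 6.22 V. With the source grounded, V_GS = V_G = 6.22 V.
Assume saturation: I_D = (k_n/2)(V_GS − V_t)² = (1.3/2)×(6.22 − 2.4)² = 0.65×3.82² = 9.5 mA.
V_DS = V_DD − I_D·R_D = 14 − 9.5×0.56 = 8.68 V.
Saturation requires V_DS ≥ V_GS − V_t = 3.82 V; 8.68 ≥ 3.82 ✓.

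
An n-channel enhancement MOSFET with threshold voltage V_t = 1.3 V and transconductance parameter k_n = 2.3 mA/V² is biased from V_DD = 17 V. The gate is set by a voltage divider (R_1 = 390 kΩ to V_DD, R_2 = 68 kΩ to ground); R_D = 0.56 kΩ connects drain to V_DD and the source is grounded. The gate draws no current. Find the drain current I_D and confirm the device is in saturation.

I_D ≈ 1.7 mA

V_G = V_DD·R_2/(R_1+R_2) = 17×68/458 = 2.52 V. With the source grounded, V_GS = V_G = 2.52 V.
Assume saturation: I_D = (k_n/2)(V_GS − V_t)² = (2.3/2)×(2.52 − 1.3)² = 1.15×1.22² = 1.72 mA.
V_DS = V_DD − I_D·R_D = 17 − 1.72×0.56 = 16 V.
Saturation requires V_DS ≥ V_GS − V_t = 1.22 V; 16 ≥ 1.22 ✓.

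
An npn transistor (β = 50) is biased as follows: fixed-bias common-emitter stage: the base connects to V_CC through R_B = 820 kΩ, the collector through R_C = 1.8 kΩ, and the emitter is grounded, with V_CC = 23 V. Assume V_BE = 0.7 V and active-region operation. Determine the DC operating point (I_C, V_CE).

I_C ≈ 1.4 mA, V_CE ≈ 21 V

Base loop: V_CC = I_B·R_B + V_BE, so I_B = (23 − 0.7)/820 kΩ = 0.0272 mA.
In the active region I_C = β·I_B = 50 × 0.0272 = 1.36 mA.
Collector loop: V_CE = V_CC − I_C·R_C = 23 − 1.36×1.8 = 20.6 V.
Since V_CE = 20.6 V > V_CE(sat) ≈ 0.2 V, the transistor is in the active region as assumed.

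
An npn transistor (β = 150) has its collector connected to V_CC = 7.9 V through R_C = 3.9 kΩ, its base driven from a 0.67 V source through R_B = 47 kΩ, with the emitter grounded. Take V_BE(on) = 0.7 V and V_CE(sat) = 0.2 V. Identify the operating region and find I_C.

cutoff; I_C ≈ 0

V_BB = 0.67 V ≤ V_BE(on) = 0.7 V, so the base-emitter junction is not forward biased.
The transistor is in cutoff: I_B = I_C = 0.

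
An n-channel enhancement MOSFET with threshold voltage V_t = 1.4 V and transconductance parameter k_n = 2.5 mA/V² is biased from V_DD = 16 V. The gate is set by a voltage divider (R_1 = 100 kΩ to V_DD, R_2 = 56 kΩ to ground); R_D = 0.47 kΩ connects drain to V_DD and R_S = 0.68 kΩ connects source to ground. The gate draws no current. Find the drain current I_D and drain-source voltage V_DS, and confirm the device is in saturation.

I_D ≈ 3.8 mA, V_DS ≈ 12 V

V_G = V_DD·R_2/(R_1+R_2) = 16×56/156 = 5.74 V.
Assume saturation: I_D = (k_n/2)(V_GS − V_t)² with V_GS = V_G − I_D·R_S = 5.74 − 0.68·I_D.
Substituting gives 0.578·I_D² − 8.38·I_D + 23.6 = 0, with roots I_D = 3.82 or 10.7 mA.
The root I_D = 10.7 mA gives V_GS = -1.52 V ≤ V_t, so take I_D = 3.82 mA.
Then V_GS = 3.15 V and V_DS = V_DD − I_D(R_D+R_S) = 16 − 3.82×1.15 = 11.6 V.
Saturation requires V_DS ≥ V_GS − V_t = 1.75 V; 11.6 ≥ 1.75 ✓.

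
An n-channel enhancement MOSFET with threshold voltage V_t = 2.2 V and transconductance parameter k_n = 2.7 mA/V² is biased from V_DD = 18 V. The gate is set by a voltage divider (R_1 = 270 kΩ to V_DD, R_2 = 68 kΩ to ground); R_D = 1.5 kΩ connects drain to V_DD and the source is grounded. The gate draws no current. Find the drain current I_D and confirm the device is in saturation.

V_G = V_DD·R_2/(R_1+R_2) = 18×68/338 = 3.62 V. With the source grounded, V_GS = V_G = 3.62 V.
Assume saturation: I_D = (k_n/2)(V_GS − V_t)² = (2.7/2)×(3.62 − 2.2)² = 1.35×1.42² = 2.73 mA.
V_DS = V_DD − I_D·R_D = 18 − 2.73×1.5 = 13.9 V.
Saturation requires V_DS ≥ V_GS − V_t = 1.42 V; 13.9 ≥ 1.42 ✓.

I_D ≈ 2.7 mA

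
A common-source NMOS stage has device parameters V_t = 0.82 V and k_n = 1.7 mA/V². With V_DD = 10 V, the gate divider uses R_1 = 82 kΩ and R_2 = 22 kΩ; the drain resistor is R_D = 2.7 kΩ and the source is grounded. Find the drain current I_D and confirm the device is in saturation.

I_D ≈ 1.4 mA

V_G = V_DD·R_2/(R_1+R_2) = 10×22/104 = 2.12 V. With the source grounded, V_GS = V_G = 2.12 V.
Assume saturation: I_D = (k_n/2)(V_GS − V_t)² = (1.7/2)×(2.12 − 0.82)² = 0.85×1.3² = 1.43 mA.
V_DS = V_DD − I_D·R_D = 10 − 1.43×2.7 = 6.15 V.
Saturation requires V_DS ≥ V_GS − V_t = 1.3 V; 6.15 ≥ 1.3 ✓.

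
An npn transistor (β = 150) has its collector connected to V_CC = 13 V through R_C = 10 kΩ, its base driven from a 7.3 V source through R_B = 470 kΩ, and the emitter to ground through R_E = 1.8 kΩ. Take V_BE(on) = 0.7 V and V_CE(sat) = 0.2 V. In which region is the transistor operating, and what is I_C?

Assume active: I_B = (7.3 − 0.7)/(470 + 151×1.8) = 0.0089 mA, I_C = β·I_B = 1.33 mA.
Then V_CE = 13 − 1.33×10 − 1.34×1.8 = -2.76 V < 0.2 V — the active assumption fails.
Re-solve with V_CE = 0.2 V. KCL at the emitter: V_E/R_E = (V_BB−0.7−V_E)/R_B + (V_CC−0.2−V_E)/R_C, giving V_E = 1.97 V.
I_C = (V_CC − 0.2 − V_E)/R_C = (12.8 − 1.97)/10 = 1.08 mA.
Check: I_B = (6.6 − 1.97)/470 = 0.00986 mA, and β·I_B = 1.48 mA > I_C, confirming saturation.

saturation; I_C ≈ 1.1 mA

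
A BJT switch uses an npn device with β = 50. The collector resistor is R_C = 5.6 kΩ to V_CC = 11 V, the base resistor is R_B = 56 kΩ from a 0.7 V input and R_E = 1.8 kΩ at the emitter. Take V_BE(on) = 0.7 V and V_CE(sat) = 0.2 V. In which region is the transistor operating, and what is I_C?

V_BB = 0.7 V ≤ V_BE(on) = 0.7 V, so the base-emitter junction is not forward biased.
The transistor is in cutoff: I_B = I_C = 0.

cutoff; I_C ≈ 0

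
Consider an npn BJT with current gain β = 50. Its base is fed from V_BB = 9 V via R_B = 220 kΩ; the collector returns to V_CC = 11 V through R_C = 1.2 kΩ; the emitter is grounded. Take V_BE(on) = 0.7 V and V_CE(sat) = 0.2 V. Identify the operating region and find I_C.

active; I_C ≈ 1.9 mA

Assume active. Base-emitter loop: I_B = (V_BB − V_BE)/R_B = (9 − 0.7)/220 = 0.0377 mA.
I_C = β·I_B = 50×0.0377 = 1.89 mA.
V_CE = V_CC − I_C·R_C = 11 − 1.89×1.2 = 8.74 V > V_CE(sat), so the active-region assumption holds.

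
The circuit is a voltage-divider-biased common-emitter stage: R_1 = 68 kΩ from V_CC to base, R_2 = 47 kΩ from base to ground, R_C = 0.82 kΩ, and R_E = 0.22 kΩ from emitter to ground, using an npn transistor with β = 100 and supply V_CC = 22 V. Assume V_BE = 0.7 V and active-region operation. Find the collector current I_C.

Thevenize the base divider: V_Th = V_CC·R_2/(R_1+R_2) = 22×47/115 = 8.99 V, R_Th = R_1‖R_2 = 27.8 kΩ.
Base-emitter loop: V_Th = I_B·R_Th + V_BE + (β+1)I_B·R_E, so I_B = (8.99 − 0.7) / (27.8 + 101×0.22) = 0.166 mA.
I_C = β·I_B = 100×0.166 = 16.6 mA, and I_E = (β+1)I_B = 16.7 mA.
V_CE = V_CC − I_C·R_C − I_E·R_E = 22 − 16.6×0.82 − 16.7×0.22 = 4.72 V.
V_CE = 4.72 V > 0.2 V confirms active-region operation.

I_C ≈ 17 mA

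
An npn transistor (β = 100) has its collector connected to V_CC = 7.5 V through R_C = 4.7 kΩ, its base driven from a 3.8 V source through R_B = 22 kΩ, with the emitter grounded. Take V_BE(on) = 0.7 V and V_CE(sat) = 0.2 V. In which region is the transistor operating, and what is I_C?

Assume active: I_B = (3.8 − 0.7)/22 = 0.141 mA, giving I_C = β·I_B = 14.1 mA.
But then V_CE = 7.5 − 14.1×4.7 = -58.7 V < V_CE(sat) = 0.2 V — impossible in the active region.
So the transistor is saturated. With V_CE = 0.2 V, I_C = (V_CC − 0.2)/R_C = 7.3/4.7 = 1.55 mA.
Check: β·I_B = 14.1 mA > I_C = 1.55 mA, confirming saturation.

saturation; I_C ≈ 1.6 mA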